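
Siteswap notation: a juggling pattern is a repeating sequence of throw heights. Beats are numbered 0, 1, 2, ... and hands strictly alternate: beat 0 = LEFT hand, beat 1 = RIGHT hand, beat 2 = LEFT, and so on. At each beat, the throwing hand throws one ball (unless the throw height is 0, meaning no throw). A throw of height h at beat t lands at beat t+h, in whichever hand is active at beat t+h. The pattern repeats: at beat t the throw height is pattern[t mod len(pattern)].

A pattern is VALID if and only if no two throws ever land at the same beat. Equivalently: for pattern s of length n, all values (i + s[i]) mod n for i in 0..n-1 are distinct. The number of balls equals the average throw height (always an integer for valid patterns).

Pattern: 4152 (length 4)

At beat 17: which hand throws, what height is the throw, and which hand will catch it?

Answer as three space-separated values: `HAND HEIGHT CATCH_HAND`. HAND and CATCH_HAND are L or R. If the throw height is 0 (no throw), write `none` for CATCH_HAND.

Beat 17: 17 mod 2 = 1, so hand = R
Throw height = pattern[17 mod 4] = pattern[1] = 1
Lands at beat 17+1=18, 18 mod 2 = 0, so catch hand = L

Answer: R 1 L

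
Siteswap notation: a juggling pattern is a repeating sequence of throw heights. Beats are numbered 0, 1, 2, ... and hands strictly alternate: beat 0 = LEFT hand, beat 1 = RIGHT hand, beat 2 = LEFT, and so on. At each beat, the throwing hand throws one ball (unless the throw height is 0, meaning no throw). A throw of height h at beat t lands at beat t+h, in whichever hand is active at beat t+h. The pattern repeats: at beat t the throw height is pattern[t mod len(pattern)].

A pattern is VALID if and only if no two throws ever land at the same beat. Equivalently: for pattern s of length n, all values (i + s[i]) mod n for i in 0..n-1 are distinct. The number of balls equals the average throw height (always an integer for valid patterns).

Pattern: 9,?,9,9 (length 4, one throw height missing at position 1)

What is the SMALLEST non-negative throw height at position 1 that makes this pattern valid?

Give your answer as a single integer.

Answer: 1

Derivation:
i=0: (0 + 9) mod 4 = 1
i=1: s[i]=? (unknown)
i=2: (2 + 9) mod 4 = 3
i=3: (3 + 9) mod 4 = 0
Known residues: [0, 1, 3]; need a permutation of 0..3, so missing residue r = 2
Need (1 + s) mod 4 = 2; smallest s = (2 - 1) mod 4 = 1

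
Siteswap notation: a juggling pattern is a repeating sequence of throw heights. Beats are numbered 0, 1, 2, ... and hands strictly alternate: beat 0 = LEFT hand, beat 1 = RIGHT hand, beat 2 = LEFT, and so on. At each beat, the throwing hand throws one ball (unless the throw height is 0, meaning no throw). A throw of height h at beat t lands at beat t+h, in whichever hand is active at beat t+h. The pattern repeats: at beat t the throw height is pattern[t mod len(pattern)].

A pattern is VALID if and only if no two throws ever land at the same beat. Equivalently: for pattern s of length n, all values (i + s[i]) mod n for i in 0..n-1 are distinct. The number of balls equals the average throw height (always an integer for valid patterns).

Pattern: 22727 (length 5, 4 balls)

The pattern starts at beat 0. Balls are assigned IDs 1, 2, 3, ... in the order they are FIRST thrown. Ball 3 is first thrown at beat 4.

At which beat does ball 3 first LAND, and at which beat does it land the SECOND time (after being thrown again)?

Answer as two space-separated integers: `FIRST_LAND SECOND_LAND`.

Answer: 11 13

Derivation:
Beat 0 (L): throw ball1 h=2 -> lands@2:L; in-air after throw: [b1@2:L]
Beat 1 (R): throw ball2 h=2 -> lands@3:R; in-air after throw: [b1@2:L b2@3:R]
Beat 2 (L): throw ball1 h=7 -> lands@9:R; in-air after throw: [b2@3:R b1@9:R]
Beat 3 (R): throw ball2 h=2 -> lands@5:R; in-air after throw: [b2@5:R b1@9:R]
Beat 4 (L): throw ball3 h=7 -> lands@11:R; in-air after throw: [b2@5:R b1@9:R b3@11:R]
Beat 5 (R): throw ball2 h=2 -> lands@7:R; in-air after throw: [b2@7:R b1@9:R b3@11:R]
Beat 6 (L): throw ball4 h=2 -> lands@8:L; in-air after throw: [b2@7:R b4@8:L b1@9:R b3@11:R]
Beat 7 (R): throw ball2 h=7 -> lands@14:L; in-air after throw: [b4@8:L b1@9:R b3@11:R b2@14:L]
Beat 8 (L): throw ball4 h=2 -> lands@10:L; in-air after throw: [b1@9:R b4@10:L b3@11:R b2@14:L]
Beat 9 (R): throw ball1 h=7 -> lands@16:L; in-air after throw: [b4@10:L b3@11:R b2@14:L b1@16:L]
Beat 10 (L): throw ball4 h=2 -> lands@12:L; in-air after throw: [b3@11:R b4@12:L b2@14:L b1@16:L]
Beat 11 (R): throw ball3 h=2 -> lands@13:R; in-air after throw: [b4@12:L b3@13:R b2@14:L b1@16:L]
Beat 12 (L): throw ball4 h=7 -> lands@19:R; in-air after throw: [b3@13:R b2@14:L b1@16:L b4@19:R]
Beat 13 (R): throw ball3 h=2 -> lands@15:R; in-air after throw: [b2@14:L b3@15:R b1@16:L b4@19:R]
Ball 3: thrown@4 h=7 -> first land @11; rethrown@11 h=2 -> second land @13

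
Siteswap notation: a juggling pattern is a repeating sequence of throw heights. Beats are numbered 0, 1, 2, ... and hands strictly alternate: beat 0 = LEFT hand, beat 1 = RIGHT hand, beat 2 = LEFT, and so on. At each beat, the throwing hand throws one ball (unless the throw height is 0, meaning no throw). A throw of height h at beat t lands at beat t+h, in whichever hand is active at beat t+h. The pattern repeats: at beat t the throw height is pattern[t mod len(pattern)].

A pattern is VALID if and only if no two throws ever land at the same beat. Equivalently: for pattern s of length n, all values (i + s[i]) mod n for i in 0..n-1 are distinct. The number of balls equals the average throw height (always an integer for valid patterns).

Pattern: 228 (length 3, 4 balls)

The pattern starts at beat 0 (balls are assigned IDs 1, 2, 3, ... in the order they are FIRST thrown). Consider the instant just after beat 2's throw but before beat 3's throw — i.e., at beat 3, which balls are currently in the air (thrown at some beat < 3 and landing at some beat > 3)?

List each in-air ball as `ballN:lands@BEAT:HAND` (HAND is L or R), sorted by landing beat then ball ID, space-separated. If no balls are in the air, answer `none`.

Beat 0 (L): throw ball1 h=2 -> lands@2:L; in-air after throw: [b1@2:L]
Beat 1 (R): throw ball2 h=2 -> lands@3:R; in-air after throw: [b1@2:L b2@3:R]
Beat 2 (L): throw ball1 h=8 -> lands@10:L; in-air after throw: [b2@3:R b1@10:L]
Beat 3 (R): throw ball2 h=2 -> lands@5:R; in-air after throw: [b2@5:R b1@10:L]

Answer: ball1:lands@10:L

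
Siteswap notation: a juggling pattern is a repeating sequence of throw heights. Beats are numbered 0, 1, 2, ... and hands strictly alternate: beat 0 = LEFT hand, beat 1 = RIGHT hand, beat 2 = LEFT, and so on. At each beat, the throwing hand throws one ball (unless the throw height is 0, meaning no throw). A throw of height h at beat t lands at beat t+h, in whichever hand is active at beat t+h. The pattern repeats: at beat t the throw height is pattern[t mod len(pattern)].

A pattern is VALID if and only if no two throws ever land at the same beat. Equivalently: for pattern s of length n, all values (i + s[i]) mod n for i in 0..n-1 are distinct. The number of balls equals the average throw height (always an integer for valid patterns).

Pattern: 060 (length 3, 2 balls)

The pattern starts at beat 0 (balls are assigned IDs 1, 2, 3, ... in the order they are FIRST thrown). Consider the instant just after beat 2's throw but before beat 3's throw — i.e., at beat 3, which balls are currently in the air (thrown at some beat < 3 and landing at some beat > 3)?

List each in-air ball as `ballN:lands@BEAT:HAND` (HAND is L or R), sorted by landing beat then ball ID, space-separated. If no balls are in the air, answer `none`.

Answer: ball1:lands@7:R

Derivation:
Beat 1 (R): throw ball1 h=6 -> lands@7:R; in-air after throw: [b1@7:R]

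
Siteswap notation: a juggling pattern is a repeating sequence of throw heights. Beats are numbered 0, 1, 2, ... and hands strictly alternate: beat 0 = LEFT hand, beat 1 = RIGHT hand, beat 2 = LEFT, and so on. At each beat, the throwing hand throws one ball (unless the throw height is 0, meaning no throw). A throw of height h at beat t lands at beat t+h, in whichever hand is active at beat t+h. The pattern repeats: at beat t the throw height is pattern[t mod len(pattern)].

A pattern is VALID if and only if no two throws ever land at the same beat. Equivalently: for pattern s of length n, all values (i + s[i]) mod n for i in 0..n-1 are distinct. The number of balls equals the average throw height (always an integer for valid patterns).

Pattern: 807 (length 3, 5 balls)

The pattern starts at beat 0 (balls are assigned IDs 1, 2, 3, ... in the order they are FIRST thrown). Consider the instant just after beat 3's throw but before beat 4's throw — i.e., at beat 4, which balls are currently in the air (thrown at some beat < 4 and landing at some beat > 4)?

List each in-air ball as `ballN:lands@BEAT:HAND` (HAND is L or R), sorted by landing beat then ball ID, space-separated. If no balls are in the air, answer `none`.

Beat 0 (L): throw ball1 h=8 -> lands@8:L; in-air after throw: [b1@8:L]
Beat 2 (L): throw ball2 h=7 -> lands@9:R; in-air after throw: [b1@8:L b2@9:R]
Beat 3 (R): throw ball3 h=8 -> lands@11:R; in-air after throw: [b1@8:L b2@9:R b3@11:R]

Answer: ball1:lands@8:L ball2:lands@9:R ball3:lands@11:R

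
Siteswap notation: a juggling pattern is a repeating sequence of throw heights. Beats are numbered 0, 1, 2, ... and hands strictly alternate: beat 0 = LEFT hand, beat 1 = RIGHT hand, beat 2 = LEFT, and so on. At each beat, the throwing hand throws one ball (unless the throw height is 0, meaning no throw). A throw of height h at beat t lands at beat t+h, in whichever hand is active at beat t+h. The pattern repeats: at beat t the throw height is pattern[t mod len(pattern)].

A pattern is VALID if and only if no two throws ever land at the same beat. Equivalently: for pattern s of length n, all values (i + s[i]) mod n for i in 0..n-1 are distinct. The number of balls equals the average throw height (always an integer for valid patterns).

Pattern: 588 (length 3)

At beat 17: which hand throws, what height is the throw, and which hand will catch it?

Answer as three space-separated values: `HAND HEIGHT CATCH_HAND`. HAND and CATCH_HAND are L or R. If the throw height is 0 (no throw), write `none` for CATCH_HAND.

Answer: R 8 R

Derivation:
Beat 17: 17 mod 2 = 1, so hand = R
Throw height = pattern[17 mod 3] = pattern[2] = 8
Lands at beat 17+8=25, 25 mod 2 = 1, so catch hand = R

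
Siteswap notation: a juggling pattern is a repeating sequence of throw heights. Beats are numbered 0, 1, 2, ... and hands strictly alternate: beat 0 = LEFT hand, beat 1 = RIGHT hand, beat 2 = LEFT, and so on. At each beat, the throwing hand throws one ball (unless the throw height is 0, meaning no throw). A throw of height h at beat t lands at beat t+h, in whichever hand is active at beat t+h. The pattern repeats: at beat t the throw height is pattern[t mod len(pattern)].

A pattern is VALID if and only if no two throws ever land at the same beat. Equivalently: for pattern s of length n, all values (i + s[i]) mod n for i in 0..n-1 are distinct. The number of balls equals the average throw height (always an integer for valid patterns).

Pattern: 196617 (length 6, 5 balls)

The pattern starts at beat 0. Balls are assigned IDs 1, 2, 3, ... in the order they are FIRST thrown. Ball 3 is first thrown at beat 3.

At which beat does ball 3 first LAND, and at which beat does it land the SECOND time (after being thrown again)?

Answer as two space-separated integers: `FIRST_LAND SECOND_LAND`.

Beat 0 (L): throw ball1 h=1 -> lands@1:R; in-air after throw: [b1@1:R]
Beat 1 (R): throw ball1 h=9 -> lands@10:L; in-air after throw: [b1@10:L]
Beat 2 (L): throw ball2 h=6 -> lands@8:L; in-air after throw: [b2@8:L b1@10:L]
Beat 3 (R): throw ball3 h=6 -> lands@9:R; in-air after throw: [b2@8:L b3@9:R b1@10:L]
Beat 4 (L): throw ball4 h=1 -> lands@5:R; in-air after throw: [b4@5:R b2@8:L b3@9:R b1@10:L]
Beat 5 (R): throw ball4 h=7 -> lands@12:L; in-air after throw: [b2@8:L b3@9:R b1@10:L b4@12:L]
Beat 6 (L): throw ball5 h=1 -> lands@7:R; in-air after throw: [b5@7:R b2@8:L b3@9:R b1@10:L b4@12:L]
Beat 7 (R): throw ball5 h=9 -> lands@16:L; in-air after throw: [b2@8:L b3@9:R b1@10:L b4@12:L b5@16:L]
Beat 8 (L): throw ball2 h=6 -> lands@14:L; in-air after throw: [b3@9:R b1@10:L b4@12:L b2@14:L b5@16:L]
Beat 9 (R): throw ball3 h=6 -> lands@15:R; in-air after throw: [b1@10:L b4@12:L b2@14:L b3@15:R b5@16:L]
Beat 10 (L): throw ball1 h=1 -> lands@11:R; in-air after throw: [b1@11:R b4@12:L b2@14:L b3@15:R b5@16:L]
Beat 11 (R): throw ball1 h=7 -> lands@18:L; in-air after throw: [b4@12:L b2@14:L b3@15:R b5@16:L b1@18:L]
Beat 12 (L): throw ball4 h=1 -> lands@13:R; in-air after throw: [b4@13:R b2@14:L b3@15:R b5@16:L b1@18:L]
Beat 13 (R): throw ball4 h=9 -> lands@22:L; in-air after throw: [b2@14:L b3@15:R b5@16:L b1@18:L b4@22:L]
Beat 14 (L): throw ball2 h=6 -> lands@20:L; in-air after throw: [b3@15:R b5@16:L b1@18:L b2@20:L b4@22:L]
Beat 15 (R): throw ball3 h=6 -> lands@21:R; in-air after throw: [b5@16:L b1@18:L b2@20:L b3@21:R b4@22:L]
Ball 3: thrown@3 h=6 -> first land @9; rethrown@9 h=6 -> second land @15

Answer: 9 15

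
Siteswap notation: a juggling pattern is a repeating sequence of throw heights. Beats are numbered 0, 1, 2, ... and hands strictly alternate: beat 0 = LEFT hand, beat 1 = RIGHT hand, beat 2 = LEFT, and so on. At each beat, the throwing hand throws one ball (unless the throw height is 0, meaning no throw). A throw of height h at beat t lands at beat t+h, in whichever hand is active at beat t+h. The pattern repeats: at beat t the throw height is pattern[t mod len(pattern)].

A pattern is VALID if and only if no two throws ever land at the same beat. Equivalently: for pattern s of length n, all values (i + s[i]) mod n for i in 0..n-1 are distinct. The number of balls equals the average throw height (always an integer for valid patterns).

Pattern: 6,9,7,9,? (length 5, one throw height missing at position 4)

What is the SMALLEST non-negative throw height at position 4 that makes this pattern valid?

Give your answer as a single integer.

Answer: 4

Derivation:
i=0: (0 + 6) mod 5 = 1
i=1: (1 + 9) mod 5 = 0
i=2: (2 + 7) mod 5 = 4
i=3: (3 + 9) mod 5 = 2
i=4: s[i]=? (unknown)
Known residues: [0, 1, 2, 4]; need a permutation of 0..4, so missing residue r = 3
Need (4 + s) mod 5 = 3; smallest s = (3 - 4) mod 5 = 4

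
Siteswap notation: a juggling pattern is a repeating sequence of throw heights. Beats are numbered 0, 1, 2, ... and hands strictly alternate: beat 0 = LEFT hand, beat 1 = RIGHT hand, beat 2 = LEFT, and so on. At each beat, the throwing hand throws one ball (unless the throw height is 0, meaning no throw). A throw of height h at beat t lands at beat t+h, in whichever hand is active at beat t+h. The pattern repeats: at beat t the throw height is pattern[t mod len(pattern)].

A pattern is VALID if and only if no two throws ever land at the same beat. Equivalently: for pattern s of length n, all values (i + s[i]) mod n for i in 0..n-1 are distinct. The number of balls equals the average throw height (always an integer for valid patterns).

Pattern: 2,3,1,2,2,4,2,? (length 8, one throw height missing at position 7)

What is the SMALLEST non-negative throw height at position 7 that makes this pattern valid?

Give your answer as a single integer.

Answer: 0

Derivation:
i=0: (0 + 2) mod 8 = 2
i=1: (1 + 3) mod 8 = 4
i=2: (2 + 1) mod 8 = 3
i=3: (3 + 2) mod 8 = 5
i=4: (4 + 2) mod 8 = 6
i=5: (5 + 4) mod 8 = 1
i=6: (6 + 2) mod 8 = 0
i=7: s[i]=? (unknown)
Known residues: [0, 1, 2, 3, 4, 5, 6]; need a permutation of 0..7, so missing residue r = 7
Need (7 + s) mod 8 = 7; smallest s = (7 - 7) mod 8 = 0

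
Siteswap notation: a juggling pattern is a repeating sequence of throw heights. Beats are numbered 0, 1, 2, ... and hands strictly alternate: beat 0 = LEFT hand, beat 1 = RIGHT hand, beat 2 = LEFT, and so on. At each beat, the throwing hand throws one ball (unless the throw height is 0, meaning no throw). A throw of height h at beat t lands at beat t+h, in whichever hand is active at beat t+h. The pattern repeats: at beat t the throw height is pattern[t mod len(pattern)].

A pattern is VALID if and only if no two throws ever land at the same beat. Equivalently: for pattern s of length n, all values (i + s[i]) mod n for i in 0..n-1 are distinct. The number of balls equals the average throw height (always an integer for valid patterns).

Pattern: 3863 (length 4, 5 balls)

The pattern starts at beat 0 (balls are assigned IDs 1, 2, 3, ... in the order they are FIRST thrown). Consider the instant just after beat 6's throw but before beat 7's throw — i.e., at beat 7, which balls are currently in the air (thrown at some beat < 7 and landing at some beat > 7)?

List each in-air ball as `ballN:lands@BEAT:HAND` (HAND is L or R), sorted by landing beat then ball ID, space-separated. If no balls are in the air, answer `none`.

Beat 0 (L): throw ball1 h=3 -> lands@3:R; in-air after throw: [b1@3:R]
Beat 1 (R): throw ball2 h=8 -> lands@9:R; in-air after throw: [b1@3:R b2@9:R]
Beat 2 (L): throw ball3 h=6 -> lands@8:L; in-air after throw: [b1@3:R b3@8:L b2@9:R]
Beat 3 (R): throw ball1 h=3 -> lands@6:L; in-air after throw: [b1@6:L b3@8:L b2@9:R]
Beat 4 (L): throw ball4 h=3 -> lands@7:R; in-air after throw: [b1@6:L b4@7:R b3@8:L b2@9:R]
Beat 5 (R): throw ball5 h=8 -> lands@13:R; in-air after throw: [b1@6:L b4@7:R b3@8:L b2@9:R b5@13:R]
Beat 6 (L): throw ball1 h=6 -> lands@12:L; in-air after throw: [b4@7:R b3@8:L b2@9:R b1@12:L b5@13:R]
Beat 7 (R): throw ball4 h=3 -> lands@10:L; in-air after throw: [b3@8:L b2@9:R b4@10:L b1@12:L b5@13:R]

Answer: ball3:lands@8:L ball2:lands@9:R ball1:lands@12:L ball5:lands@13:R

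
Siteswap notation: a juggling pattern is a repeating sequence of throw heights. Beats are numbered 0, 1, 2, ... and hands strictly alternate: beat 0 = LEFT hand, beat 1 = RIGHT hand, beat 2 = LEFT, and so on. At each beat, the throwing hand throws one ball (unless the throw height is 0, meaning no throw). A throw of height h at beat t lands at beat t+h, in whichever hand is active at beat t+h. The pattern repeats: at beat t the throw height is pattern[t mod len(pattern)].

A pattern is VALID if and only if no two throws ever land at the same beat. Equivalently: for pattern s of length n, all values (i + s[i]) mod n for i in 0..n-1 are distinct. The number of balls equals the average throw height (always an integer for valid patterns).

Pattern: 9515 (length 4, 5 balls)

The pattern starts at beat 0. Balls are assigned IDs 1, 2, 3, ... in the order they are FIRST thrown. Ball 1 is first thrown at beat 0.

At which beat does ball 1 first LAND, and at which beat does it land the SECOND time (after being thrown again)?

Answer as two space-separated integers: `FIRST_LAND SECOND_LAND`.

Beat 0 (L): throw ball1 h=9 -> lands@9:R; in-air after throw: [b1@9:R]
Beat 1 (R): throw ball2 h=5 -> lands@6:L; in-air after throw: [b2@6:L b1@9:R]
Beat 2 (L): throw ball3 h=1 -> lands@3:R; in-air after throw: [b3@3:R b2@6:L b1@9:R]
Beat 3 (R): throw ball3 h=5 -> lands@8:L; in-air after throw: [b2@6:L b3@8:L b1@9:R]
Beat 4 (L): throw ball4 h=9 -> lands@13:R; in-air after throw: [b2@6:L b3@8:L b1@9:R b4@13:R]
Beat 5 (R): throw ball5 h=5 -> lands@10:L; in-air after throw: [b2@6:L b3@8:L b1@9:R b5@10:L b4@13:R]
Beat 6 (L): throw ball2 h=1 -> lands@7:R; in-air after throw: [b2@7:R b3@8:L b1@9:R b5@10:L b4@13:R]
Beat 7 (R): throw ball2 h=5 -> lands@12:L; in-air after throw: [b3@8:L b1@9:R b5@10:L b2@12:L b4@13:R]
Beat 8 (L): throw ball3 h=9 -> lands@17:R; in-air after throw: [b1@9:R b5@10:L b2@12:L b4@13:R b3@17:R]
Beat 9 (R): throw ball1 h=5 -> lands@14:L; in-air after throw: [b5@10:L b2@12:L b4@13:R b1@14:L b3@17:R]
Beat 10 (L): throw ball5 h=1 -> lands@11:R; in-air after throw: [b5@11:R b2@12:L b4@13:R b1@14:L b3@17:R]
Beat 11 (R): throw ball5 h=5 -> lands@16:L; in-air after throw: [b2@12:L b4@13:R b1@14:L b5@16:L b3@17:R]
Ball 1: thrown@0 h=9 -> first land @9; rethrown@9 h=5 -> second land @14

Answer: 9 14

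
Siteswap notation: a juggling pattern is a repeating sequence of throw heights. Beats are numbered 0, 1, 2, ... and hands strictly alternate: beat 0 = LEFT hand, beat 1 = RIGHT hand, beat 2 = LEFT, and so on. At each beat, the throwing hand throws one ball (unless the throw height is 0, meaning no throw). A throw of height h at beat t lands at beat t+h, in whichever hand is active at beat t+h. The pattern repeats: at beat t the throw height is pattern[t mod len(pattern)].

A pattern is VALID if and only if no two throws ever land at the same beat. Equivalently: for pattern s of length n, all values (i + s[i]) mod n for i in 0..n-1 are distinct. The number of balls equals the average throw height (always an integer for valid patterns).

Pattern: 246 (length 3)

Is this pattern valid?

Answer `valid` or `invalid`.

Answer: invalid

Derivation:
i=0: (i + s[i]) mod n = (0 + 2) mod 3 = 2
i=1: (i + s[i]) mod n = (1 + 4) mod 3 = 2
i=2: (i + s[i]) mod n = (2 + 6) mod 3 = 2
Residues: [2, 2, 2], distinct: False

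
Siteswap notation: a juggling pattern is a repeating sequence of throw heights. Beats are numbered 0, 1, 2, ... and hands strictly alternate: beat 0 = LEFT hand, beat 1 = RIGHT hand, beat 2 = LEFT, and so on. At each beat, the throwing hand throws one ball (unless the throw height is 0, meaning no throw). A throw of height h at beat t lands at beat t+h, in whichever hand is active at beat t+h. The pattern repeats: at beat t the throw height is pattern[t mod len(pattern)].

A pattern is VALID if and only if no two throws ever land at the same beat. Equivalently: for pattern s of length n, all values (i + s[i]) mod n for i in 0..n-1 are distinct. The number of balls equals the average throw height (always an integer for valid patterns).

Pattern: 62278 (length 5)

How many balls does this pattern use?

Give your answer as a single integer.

Answer: 5

Derivation:
Pattern = [6, 2, 2, 7, 8], length n = 5
  position 0: throw height = 6, running sum = 6
  position 1: throw height = 2, running sum = 8
  position 2: throw height = 2, running sum = 10
  position 3: throw height = 7, running sum = 17
  position 4: throw height = 8, running sum = 25
Total sum = 25; balls = sum / n = 25 / 5 = 5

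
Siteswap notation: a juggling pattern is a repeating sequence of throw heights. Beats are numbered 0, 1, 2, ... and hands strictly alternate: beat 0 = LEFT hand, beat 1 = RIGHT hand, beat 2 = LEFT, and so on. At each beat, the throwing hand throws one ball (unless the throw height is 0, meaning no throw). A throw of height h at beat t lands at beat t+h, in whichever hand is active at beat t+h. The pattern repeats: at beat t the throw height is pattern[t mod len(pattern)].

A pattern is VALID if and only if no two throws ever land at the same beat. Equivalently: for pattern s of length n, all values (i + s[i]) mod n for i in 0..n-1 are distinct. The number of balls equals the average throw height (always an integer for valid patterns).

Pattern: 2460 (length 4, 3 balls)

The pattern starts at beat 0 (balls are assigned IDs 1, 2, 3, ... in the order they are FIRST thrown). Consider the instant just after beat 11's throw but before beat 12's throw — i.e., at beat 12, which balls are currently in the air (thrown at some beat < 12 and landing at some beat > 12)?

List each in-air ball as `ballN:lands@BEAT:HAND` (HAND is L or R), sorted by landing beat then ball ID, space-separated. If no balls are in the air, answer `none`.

Beat 0 (L): throw ball1 h=2 -> lands@2:L; in-air after throw: [b1@2:L]
Beat 1 (R): throw ball2 h=4 -> lands@5:R; in-air after throw: [b1@2:L b2@5:R]
Beat 2 (L): throw ball1 h=6 -> lands@8:L; in-air after throw: [b2@5:R b1@8:L]
Beat 4 (L): throw ball3 h=2 -> lands@6:L; in-air after throw: [b2@5:R b3@6:L b1@8:L]
Beat 5 (R): throw ball2 h=4 -> lands@9:R; in-air after throw: [b3@6:L b1@8:L b2@9:R]
Beat 6 (L): throw ball3 h=6 -> lands@12:L; in-air after throw: [b1@8:L b2@9:R b3@12:L]
Beat 8 (L): throw ball1 h=2 -> lands@10:L; in-air after throw: [b2@9:R b1@10:L b3@12:L]
Beat 9 (R): throw ball2 h=4 -> lands@13:R; in-air after throw: [b1@10:L b3@12:L b2@13:R]
Beat 10 (L): throw ball1 h=6 -> lands@16:L; in-air after throw: [b3@12:L b2@13:R b1@16:L]
Beat 12 (L): throw ball3 h=2 -> lands@14:L; in-air after throw: [b2@13:R b3@14:L b1@16:L]

Answer: ball2:lands@13:R ball1:lands@16:L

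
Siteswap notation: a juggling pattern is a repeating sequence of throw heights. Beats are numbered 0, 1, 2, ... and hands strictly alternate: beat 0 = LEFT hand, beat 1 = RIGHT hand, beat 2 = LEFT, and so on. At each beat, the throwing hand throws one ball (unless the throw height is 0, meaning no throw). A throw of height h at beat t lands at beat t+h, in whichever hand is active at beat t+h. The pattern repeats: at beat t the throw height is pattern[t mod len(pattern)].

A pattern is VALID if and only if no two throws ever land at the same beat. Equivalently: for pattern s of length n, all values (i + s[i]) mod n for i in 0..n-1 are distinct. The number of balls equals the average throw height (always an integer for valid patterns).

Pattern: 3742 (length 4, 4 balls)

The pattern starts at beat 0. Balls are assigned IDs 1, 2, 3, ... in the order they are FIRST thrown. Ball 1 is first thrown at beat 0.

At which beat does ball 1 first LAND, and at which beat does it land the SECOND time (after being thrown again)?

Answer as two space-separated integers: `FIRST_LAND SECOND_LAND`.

Beat 0 (L): throw ball1 h=3 -> lands@3:R; in-air after throw: [b1@3:R]
Beat 1 (R): throw ball2 h=7 -> lands@8:L; in-air after throw: [b1@3:R b2@8:L]
Beat 2 (L): throw ball3 h=4 -> lands@6:L; in-air after throw: [b1@3:R b3@6:L b2@8:L]
Beat 3 (R): throw ball1 h=2 -> lands@5:R; in-air after throw: [b1@5:R b3@6:L b2@8:L]
Beat 4 (L): throw ball4 h=3 -> lands@7:R; in-air after throw: [b1@5:R b3@6:L b4@7:R b2@8:L]
Beat 5 (R): throw ball1 h=7 -> lands@12:L; in-air after throw: [b3@6:L b4@7:R b2@8:L b1@12:L]
Ball 1: thrown@0 h=3 -> first land @3; rethrown@3 h=2 -> second land @5

Answer: 3 5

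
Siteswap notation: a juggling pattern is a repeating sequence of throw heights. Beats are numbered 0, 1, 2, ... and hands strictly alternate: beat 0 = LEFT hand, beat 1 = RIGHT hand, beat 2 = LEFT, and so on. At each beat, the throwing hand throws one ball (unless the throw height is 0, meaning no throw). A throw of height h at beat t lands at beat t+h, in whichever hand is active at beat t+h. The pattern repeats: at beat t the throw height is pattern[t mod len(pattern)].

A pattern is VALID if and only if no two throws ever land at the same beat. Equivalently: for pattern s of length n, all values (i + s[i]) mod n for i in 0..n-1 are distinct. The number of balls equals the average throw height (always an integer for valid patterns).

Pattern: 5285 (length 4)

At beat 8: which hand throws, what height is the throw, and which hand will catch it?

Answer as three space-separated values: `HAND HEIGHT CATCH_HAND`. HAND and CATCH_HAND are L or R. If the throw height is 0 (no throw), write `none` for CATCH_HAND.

Beat 8: 8 mod 2 = 0, so hand = L
Throw height = pattern[8 mod 4] = pattern[0] = 5
Lands at beat 8+5=13, 13 mod 2 = 1, so catch hand = R

Answer: L 5 R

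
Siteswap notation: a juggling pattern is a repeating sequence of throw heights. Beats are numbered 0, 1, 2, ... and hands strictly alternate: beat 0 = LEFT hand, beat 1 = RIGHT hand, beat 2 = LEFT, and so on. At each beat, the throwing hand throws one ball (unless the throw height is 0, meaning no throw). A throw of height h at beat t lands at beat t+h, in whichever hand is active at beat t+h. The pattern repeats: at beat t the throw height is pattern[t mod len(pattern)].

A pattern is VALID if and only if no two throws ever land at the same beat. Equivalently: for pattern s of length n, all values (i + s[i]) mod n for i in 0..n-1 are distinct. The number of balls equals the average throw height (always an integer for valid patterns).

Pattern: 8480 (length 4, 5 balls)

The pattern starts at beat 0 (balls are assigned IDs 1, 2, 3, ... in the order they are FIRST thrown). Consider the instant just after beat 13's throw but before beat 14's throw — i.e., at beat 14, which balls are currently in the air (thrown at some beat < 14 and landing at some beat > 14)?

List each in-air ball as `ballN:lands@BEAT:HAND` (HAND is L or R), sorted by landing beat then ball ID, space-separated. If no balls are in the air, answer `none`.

Beat 0 (L): throw ball1 h=8 -> lands@8:L; in-air after throw: [b1@8:L]
Beat 1 (R): throw ball2 h=4 -> lands@5:R; in-air after throw: [b2@5:R b1@8:L]
Beat 2 (L): throw ball3 h=8 -> lands@10:L; in-air after throw: [b2@5:R b1@8:L b3@10:L]
Beat 4 (L): throw ball4 h=8 -> lands@12:L; in-air after throw: [b2@5:R b1@8:L b3@10:L b4@12:L]
Beat 5 (R): throw ball2 h=4 -> lands@9:R; in-air after throw: [b1@8:L b2@9:R b3@10:L b4@12:L]
Beat 6 (L): throw ball5 h=8 -> lands@14:L; in-air after throw: [b1@8:L b2@9:R b3@10:L b4@12:L b5@14:L]
Beat 8 (L): throw ball1 h=8 -> lands@16:L; in-air after throw: [b2@9:R b3@10:L b4@12:L b5@14:L b1@16:L]
Beat 9 (R): throw ball2 h=4 -> lands@13:R; in-air after throw: [b3@10:L b4@12:L b2@13:R b5@14:L b1@16:L]
Beat 10 (L): throw ball3 h=8 -> lands@18:L; in-air after throw: [b4@12:L b2@13:R b5@14:L b1@16:L b3@18:L]
Beat 12 (L): throw ball4 h=8 -> lands@20:L; in-air after throw: [b2@13:R b5@14:L b1@16:L b3@18:L b4@20:L]
Beat 13 (R): throw ball2 h=4 -> lands@17:R; in-air after throw: [b5@14:L b1@16:L b2@17:R b3@18:L b4@20:L]
Beat 14 (L): throw ball5 h=8 -> lands@22:L; in-air after throw: [b1@16:L b2@17:R b3@18:L b4@20:L b5@22:L]

Answer: ball1:lands@16:L ball2:lands@17:R ball3:lands@18:L ball4:lands@20:L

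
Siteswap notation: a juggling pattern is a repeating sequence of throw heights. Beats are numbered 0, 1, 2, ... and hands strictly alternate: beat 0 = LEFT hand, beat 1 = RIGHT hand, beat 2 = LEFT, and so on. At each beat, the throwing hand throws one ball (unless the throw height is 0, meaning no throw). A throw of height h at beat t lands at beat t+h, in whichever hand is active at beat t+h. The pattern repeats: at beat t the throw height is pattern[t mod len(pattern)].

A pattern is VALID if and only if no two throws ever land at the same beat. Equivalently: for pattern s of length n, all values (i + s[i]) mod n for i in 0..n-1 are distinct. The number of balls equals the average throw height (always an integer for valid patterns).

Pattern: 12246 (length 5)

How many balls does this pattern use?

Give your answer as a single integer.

Answer: 3

Derivation:
Pattern = [1, 2, 2, 4, 6], length n = 5
  position 0: throw height = 1, running sum = 1
  position 1: throw height = 2, running sum = 3
  position 2: throw height = 2, running sum = 5
  position 3: throw height = 4, running sum = 9
  position 4: throw height = 6, running sum = 15
Total sum = 15; balls = sum / n = 15 / 5 = 3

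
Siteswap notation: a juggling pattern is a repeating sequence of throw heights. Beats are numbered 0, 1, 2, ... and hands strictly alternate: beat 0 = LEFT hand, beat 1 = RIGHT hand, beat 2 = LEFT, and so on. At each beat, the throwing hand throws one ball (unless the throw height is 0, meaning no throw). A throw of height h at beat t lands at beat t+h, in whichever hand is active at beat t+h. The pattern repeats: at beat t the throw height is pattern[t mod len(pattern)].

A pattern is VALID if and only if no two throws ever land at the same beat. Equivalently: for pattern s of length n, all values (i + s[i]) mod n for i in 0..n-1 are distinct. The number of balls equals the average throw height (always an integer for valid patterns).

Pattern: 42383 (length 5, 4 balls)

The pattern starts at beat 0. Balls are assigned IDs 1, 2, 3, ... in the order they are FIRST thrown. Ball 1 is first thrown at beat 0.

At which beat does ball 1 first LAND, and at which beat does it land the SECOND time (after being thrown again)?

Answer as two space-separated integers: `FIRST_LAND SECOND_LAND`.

Answer: 4 7

Derivation:
Beat 0 (L): throw ball1 h=4 -> lands@4:L; in-air after throw: [b1@4:L]
Beat 1 (R): throw ball2 h=2 -> lands@3:R; in-air after throw: [b2@3:R b1@4:L]
Beat 2 (L): throw ball3 h=3 -> lands@5:R; in-air after throw: [b2@3:R b1@4:L b3@5:R]
Beat 3 (R): throw ball2 h=8 -> lands@11:R; in-air after throw: [b1@4:L b3@5:R b2@11:R]
Beat 4 (L): throw ball1 h=3 -> lands@7:R; in-air after throw: [b3@5:R b1@7:R b2@11:R]
Beat 5 (R): throw ball3 h=4 -> lands@9:R; in-air after throw: [b1@7:R b3@9:R b2@11:R]
Beat 6 (L): throw ball4 h=2 -> lands@8:L; in-air after throw: [b1@7:R b4@8:L b3@9:R b2@11:R]
Beat 7 (R): throw ball1 h=3 -> lands@10:L; in-air after throw: [b4@8:L b3@9:R b1@10:L b2@11:R]
Ball 1: thrown@0 h=4 -> first land @4; rethrown@4 h=3 -> second land @7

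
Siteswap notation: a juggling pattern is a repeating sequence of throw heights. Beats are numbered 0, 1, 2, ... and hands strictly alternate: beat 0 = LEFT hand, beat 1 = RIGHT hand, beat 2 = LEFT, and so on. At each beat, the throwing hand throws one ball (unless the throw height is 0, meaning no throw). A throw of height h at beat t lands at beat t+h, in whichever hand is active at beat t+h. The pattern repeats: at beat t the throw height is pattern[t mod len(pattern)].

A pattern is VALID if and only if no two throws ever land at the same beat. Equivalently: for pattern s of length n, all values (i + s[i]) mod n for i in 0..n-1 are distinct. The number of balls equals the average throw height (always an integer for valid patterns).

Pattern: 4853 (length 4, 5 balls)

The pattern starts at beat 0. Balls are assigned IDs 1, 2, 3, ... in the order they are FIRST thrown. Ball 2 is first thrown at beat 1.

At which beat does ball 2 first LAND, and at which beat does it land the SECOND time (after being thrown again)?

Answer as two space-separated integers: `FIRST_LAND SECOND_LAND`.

Answer: 9 17

Derivation:
Beat 0 (L): throw ball1 h=4 -> lands@4:L; in-air after throw: [b1@4:L]
Beat 1 (R): throw ball2 h=8 -> lands@9:R; in-air after throw: [b1@4:L b2@9:R]
Beat 2 (L): throw ball3 h=5 -> lands@7:R; in-air after throw: [b1@4:L b3@7:R b2@9:R]
Beat 3 (R): throw ball4 h=3 -> lands@6:L; in-air after throw: [b1@4:L b4@6:L b3@7:R b2@9:R]
Beat 4 (L): throw ball1 h=4 -> lands@8:L; in-air after throw: [b4@6:L b3@7:R b1@8:L b2@9:R]
Beat 5 (R): throw ball5 h=8 -> lands@13:R; in-air after throw: [b4@6:L b3@7:R b1@8:L b2@9:R b5@13:R]
Beat 6 (L): throw ball4 h=5 -> lands@11:R; in-air after throw: [b3@7:R b1@8:L b2@9:R b4@11:R b5@13:R]
Beat 7 (R): throw ball3 h=3 -> lands@10:L; in-air after throw: [b1@8:L b2@9:R b3@10:L b4@11:R b5@13:R]
Beat 8 (L): throw ball1 h=4 -> lands@12:L; in-air after throw: [b2@9:R b3@10:L b4@11:R b1@12:L b5@13:R]
Beat 9 (R): throw ball2 h=8 -> lands@17:R; in-air after throw: [b3@10:L b4@11:R b1@12:L b5@13:R b2@17:R]
Beat 10 (L): throw ball3 h=5 -> lands@15:R; in-air after throw: [b4@11:R b1@12:L b5@13:R b3@15:R b2@17:R]
Beat 11 (R): throw ball4 h=3 -> lands@14:L; in-air after throw: [b1@12:L b5@13:R b4@14:L b3@15:R b2@17:R]
Beat 12 (L): throw ball1 h=4 -> lands@16:L; in-air after throw: [b5@13:R b4@14:L b3@15:R b1@16:L b2@17:R]
Beat 13 (R): throw ball5 h=8 -> lands@21:R; in-air after throw: [b4@14:L b3@15:R b1@16:L b2@17:R b5@21:R]
Beat 14 (L): throw ball4 h=5 -> lands@19:R; in-air after throw: [b3@15:R b1@16:L b2@17:R b4@19:R b5@21:R]
Beat 15 (R): throw ball3 h=3 -> lands@18:L; in-air after throw: [b1@16:L b2@17:R b3@18:L b4@19:R b5@21:R]
Beat 16 (L): throw ball1 h=4 -> lands@20:L; in-air after throw: [b2@17:R b3@18:L b4@19:R b1@20:L b5@21:R]
Beat 17 (R): throw ball2 h=8 -> lands@25:R; in-air after throw: [b3@18:L b4@19:R b1@20:L b5@21:R b2@25:R]
Ball 2: thrown@1 h=8 -> first land @9; rethrown@9 h=8 -> second land @17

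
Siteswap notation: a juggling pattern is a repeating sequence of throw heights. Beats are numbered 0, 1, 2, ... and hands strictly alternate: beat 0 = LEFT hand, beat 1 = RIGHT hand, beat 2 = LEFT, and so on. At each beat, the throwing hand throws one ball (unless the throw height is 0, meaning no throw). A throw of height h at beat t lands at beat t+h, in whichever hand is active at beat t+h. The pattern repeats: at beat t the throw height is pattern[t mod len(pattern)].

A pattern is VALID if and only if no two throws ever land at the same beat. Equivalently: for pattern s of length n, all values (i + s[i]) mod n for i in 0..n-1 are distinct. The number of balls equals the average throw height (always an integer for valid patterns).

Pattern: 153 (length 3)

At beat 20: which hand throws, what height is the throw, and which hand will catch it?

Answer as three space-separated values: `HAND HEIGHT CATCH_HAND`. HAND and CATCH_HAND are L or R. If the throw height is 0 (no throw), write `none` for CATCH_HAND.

Beat 20: 20 mod 2 = 0, so hand = L
Throw height = pattern[20 mod 3] = pattern[2] = 3
Lands at beat 20+3=23, 23 mod 2 = 1, so catch hand = R

Answer: L 3 R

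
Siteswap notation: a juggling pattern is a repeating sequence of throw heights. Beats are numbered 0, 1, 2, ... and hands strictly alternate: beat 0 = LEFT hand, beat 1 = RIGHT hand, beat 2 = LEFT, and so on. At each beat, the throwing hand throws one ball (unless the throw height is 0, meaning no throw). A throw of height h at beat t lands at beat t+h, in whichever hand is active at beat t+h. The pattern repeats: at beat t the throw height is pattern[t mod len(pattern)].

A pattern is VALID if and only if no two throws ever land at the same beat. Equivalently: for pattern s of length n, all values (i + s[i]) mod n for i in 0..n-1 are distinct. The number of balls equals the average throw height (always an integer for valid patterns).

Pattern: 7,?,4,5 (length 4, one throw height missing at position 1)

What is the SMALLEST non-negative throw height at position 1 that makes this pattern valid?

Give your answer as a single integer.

i=0: (0 + 7) mod 4 = 3
i=1: s[i]=? (unknown)
i=2: (2 + 4) mod 4 = 2
i=3: (3 + 5) mod 4 = 0
Known residues: [0, 2, 3]; need a permutation of 0..3, so missing residue r = 1
Need (1 + s) mod 4 = 1; smallest s = (1 - 1) mod 4 = 0

Answer: 0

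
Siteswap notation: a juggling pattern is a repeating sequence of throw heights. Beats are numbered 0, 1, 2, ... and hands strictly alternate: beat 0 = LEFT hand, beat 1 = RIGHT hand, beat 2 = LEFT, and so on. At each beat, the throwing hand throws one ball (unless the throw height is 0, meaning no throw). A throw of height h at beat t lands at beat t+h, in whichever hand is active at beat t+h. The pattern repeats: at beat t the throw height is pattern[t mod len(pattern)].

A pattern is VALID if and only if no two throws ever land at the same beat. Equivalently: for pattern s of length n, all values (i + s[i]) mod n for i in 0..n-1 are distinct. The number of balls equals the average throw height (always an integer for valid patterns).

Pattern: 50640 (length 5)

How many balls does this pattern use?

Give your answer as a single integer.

Answer: 3

Derivation:
Pattern = [5, 0, 6, 4, 0], length n = 5
  position 0: throw height = 5, running sum = 5
  position 1: throw height = 0, running sum = 5
  position 2: throw height = 6, running sum = 11
  position 3: throw height = 4, running sum = 15
  position 4: throw height = 0, running sum = 15
Total sum = 15; balls = sum / n = 15 / 5 = 3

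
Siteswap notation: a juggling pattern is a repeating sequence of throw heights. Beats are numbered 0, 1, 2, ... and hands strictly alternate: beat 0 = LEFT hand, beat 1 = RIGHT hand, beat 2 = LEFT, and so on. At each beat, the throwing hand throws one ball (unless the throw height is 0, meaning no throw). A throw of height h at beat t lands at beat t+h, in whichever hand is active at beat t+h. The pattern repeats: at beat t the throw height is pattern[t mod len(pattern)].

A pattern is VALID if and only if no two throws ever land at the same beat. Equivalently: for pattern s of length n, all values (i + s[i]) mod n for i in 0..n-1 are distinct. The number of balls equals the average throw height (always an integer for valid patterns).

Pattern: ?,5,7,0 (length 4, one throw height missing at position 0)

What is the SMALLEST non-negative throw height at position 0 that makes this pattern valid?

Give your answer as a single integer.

Answer: 0

Derivation:
i=0: s[i]=? (unknown)
i=1: (1 + 5) mod 4 = 2
i=2: (2 + 7) mod 4 = 1
i=3: (3 + 0) mod 4 = 3
Known residues: [1, 2, 3]; need a permutation of 0..3, so missing residue r = 0
Need (0 + s) mod 4 = 0; smallest s = (0 - 0) mod 4 = 0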